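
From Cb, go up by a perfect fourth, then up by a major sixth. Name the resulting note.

Db

A perfect fourth up from Cb is Fb (letter F, 5 semitones up).
A major sixth up from Fb is Db (letter D, 9 semitones up).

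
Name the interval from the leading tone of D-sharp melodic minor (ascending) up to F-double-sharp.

perfect fourth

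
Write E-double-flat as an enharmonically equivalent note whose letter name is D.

D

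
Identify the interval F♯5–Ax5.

augmented third

The letter names run F→A, a span of 2 letter steps, so the interval is some kind of third.
F# to A## is 5 semitones. A major third is 4, so 5 makes it augmented.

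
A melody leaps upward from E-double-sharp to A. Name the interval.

doubly diminished fourth

Counting letters E–F–G–A gives a fourth.
E##→A = 3 semitones, 2 narrower than the perfect fourth (5), so doubly diminished.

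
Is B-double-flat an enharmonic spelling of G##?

Bbb = pitch class 9 and G## = pitch class 9 — the same pitch class, so they are enharmonic equivalents.

Yes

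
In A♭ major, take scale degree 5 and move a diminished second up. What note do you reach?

Fbb

Scale degree 5 of Ab major is Eb.
A diminished second (0 semitones) above Eb lands on the letter F, giving Fbb.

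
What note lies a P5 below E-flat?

Ab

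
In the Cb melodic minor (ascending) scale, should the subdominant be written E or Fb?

Each scale degree takes a distinct letter name. Degree 4 of a scale on C must use the letter F.
Fb and E are enharmonically the same pitch, but only Fb uses the letter F, so it is the correct spelling here.

Fb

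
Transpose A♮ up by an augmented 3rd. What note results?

C##

A third above A lands on the letter C.
An augmented third spans 5 semitones, so A moves to pitch class 2. On the letter C that is C##.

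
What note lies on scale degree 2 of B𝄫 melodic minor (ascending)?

The Bbb melodic minor (ascending) scale runs Bbb Cb Dbb Ebb Fb Gb Ab.
Degree 2 is Cb.

Cb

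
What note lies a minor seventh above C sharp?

A seventh above C lands on the letter B.
A minor seventh spans 10 semitones, so C# moves to pitch class 11. On the letter B that is B.

B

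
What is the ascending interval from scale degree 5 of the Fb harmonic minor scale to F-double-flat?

diminished fourth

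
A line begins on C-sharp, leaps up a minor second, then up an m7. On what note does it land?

C

A minor second up from C# is D (letter D, 1 semitone up).
A minor seventh up from D is C (letter C, 10 semitones up).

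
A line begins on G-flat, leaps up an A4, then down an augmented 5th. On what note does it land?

An augmented fourth up from Gb is C (letter C, 6 semitones up).
An augmented fifth down from C is Fb (letter F, 8 semitones down).

Fb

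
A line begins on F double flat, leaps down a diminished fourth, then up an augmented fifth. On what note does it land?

A diminished fourth down from Fbb is Cb (letter C, 4 semitones down).
An augmented fifth up from Cb is G (letter G, 8 semitones up).

G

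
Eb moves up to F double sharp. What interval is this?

doubly augmented second

Counting letters E–F gives a second.
Eb→F## = 4 semitones, 2 wider than the major second (2), so doubly augmented.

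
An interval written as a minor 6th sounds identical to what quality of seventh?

doubly diminished

A minor sixth spans 8 semitones.
A seventh spanning 8 semitones is doubly diminished (the major seventh is 11).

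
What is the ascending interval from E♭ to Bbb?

diminished fifth

The letter names run E→B, a span of 4 letter steps, so the interval is some kind of fifth.
Eb to Bbb is 6 semitones. A perfect fifth is 7, so 6 makes it diminished.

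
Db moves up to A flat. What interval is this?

perfect fifth

Counting letters D–E–F–G–A gives a fifth.
Db→Ab = 7 semitones, exactly the perfect fifth.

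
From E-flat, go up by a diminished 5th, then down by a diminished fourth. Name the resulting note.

A diminished fifth up from Eb is Bbb (letter B, 6 semitones up).
A diminished fourth down from Bbb is F (letter F, 4 semitones down).

F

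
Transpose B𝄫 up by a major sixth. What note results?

Gb

A sixth above B lands on the letter G.
A major sixth spans 9 semitones, so Bbb moves to pitch class 6. On the letter G that is Gb.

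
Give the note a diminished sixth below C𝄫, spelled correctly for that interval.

Eb

C down a major sixth is Eb, so the target letter is E.
From Cbb, a diminished sixth is 7 semitones down: Eb.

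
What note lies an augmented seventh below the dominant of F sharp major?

Db

The dominant of F# major is C#.
An augmented seventh (12 semitones) below C# lands on the letter D, giving Db.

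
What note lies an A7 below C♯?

Db

A seventh below C lands on the letter D.
An augmented seventh spans 12 semitones, so C# moves to pitch class 1. On the letter D that is Db.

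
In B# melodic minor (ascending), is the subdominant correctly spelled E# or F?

E#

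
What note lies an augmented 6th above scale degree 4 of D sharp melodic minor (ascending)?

E##

Scale degree 4 of D# melodic minor (ascending) is G#.
An augmented sixth (10 semitones) above G# lands on the letter E, giving E##.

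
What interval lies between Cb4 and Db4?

major second

Counting letters C–D gives a second.
Cb→Db = 2 semitones, exactly the major second.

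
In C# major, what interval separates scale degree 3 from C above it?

Scale degree 3 of C# major is E#.
E# up to C: letters E→C make it a sixth; 7 semitones makes it diminished.

diminished sixth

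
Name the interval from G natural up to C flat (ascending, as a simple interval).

diminished fourth

The letter names run G→C, a span of 3 letter steps, so the interval is some kind of fourth.
G to Cb is 4 semitones. A perfect fourth is 5, so 4 makes it diminished.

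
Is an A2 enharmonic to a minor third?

An augmented second spans 3 semitones; a minor third spans 3.
They are enharmonically equivalent.

Yes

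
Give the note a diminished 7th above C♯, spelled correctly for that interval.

Bb

C up a major seventh is B, so the target letter is B.
From C#, a diminished seventh is 9 semitones up: Bb.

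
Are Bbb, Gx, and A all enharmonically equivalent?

Yes

Bbb is pitch class 9; G## is pitch class 9; A is pitch class 9.
All spellings map to pitch class 9, so they are enharmonically equivalent.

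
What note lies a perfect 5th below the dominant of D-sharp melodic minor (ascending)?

The dominant of D# melodic minor (ascending) is A#.
A perfect fifth (7 semitones) below A# lands on the letter D, giving D#.

D#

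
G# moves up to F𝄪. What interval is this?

major seventh

Counting letters G–A–B–C–D–E–F gives a seventh.
G#→F## = 11 semitones, exactly the major seventh.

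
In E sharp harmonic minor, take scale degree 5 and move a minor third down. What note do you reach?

Scale degree 5 of E# harmonic minor is B#.
A minor third (3 semitones) below B# lands on the letter G, giving G##.

G##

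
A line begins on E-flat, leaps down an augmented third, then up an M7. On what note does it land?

An augmented third down from Eb is Cbb (letter C, 5 semitones down).
A major seventh up from Cbb is Bbb (letter B, 11 semitones up).

Bbb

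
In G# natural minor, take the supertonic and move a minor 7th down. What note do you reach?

The supertonic of G# natural minor is A#.
A minor seventh (10 semitones) below A# lands on the letter B, giving B#.

B#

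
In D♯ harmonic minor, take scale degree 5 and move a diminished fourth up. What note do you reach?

D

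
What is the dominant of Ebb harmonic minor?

Bbb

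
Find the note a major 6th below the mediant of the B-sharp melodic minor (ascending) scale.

F#

The mediant of B# melodic minor (ascending) is D#.
A major sixth (9 semitones) below D# lands on the letter F, giving F#.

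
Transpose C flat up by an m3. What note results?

Ebb

A third above C lands on the letter E.
A minor third spans 3 semitones, so Cb moves to pitch class 2. On the letter E that is Ebb.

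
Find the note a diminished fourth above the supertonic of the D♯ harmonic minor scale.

A

The supertonic of D# harmonic minor is E#.
A diminished fourth (4 semitones) above E# lands on the letter A, giving A.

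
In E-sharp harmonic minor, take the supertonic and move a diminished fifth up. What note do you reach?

C#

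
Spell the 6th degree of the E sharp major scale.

Degree 6 takes the letter 5 steps above E, which is C.
In major, degree 6 sits 9 semitones above the tonic. E# + 9 semitones is pitch class 2, spelled on C as C##.

C##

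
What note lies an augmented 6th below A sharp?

A down a major sixth is C, so the target letter is C.
From A#, an augmented sixth is 10 semitones down: C.

C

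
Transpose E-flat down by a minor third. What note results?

C

A third below E lands on the letter C.
A minor third spans 3 semitones, so Eb moves to pitch class 0. On the letter C that is C.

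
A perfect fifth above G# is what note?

D#

G up a perfect fifth is D, so the target letter is D.
From G#, a perfect fifth is 7 semitones up: D#.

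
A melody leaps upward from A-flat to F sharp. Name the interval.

Counting letters A–B–C–D–E–F gives a sixth.
Ab→F# = 10 semitones, 1 wider than the major sixth (9), so augmented.

augmented sixth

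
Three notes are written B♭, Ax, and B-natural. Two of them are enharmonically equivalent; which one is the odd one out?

Bb

In 12-tone equal temperament, enharmonic equivalents share a pitch class. Bb is pitch class 10; A## is pitch class 11; B is pitch class 11.
A## and B share pitch class 11, while Bb is pitch class 10.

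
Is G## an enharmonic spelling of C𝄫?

Two spellings are enharmonically equivalent only if they share a pitch class.
Here G## → 9, Cbb → 10; 9 ≠ 10, so they are not.

No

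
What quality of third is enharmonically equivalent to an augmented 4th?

doubly augmented

An augmented fourth spans 6 semitones.
A third spanning 6 semitones is doubly augmented (the major third is 4).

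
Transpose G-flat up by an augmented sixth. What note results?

A sixth above G lands on the letter E.
An augmented sixth spans 10 semitones, so Gb moves to pitch class 4. On the letter E that is E.

E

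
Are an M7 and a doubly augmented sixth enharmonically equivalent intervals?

A major seventh spans 11 semitones; a doubly augmented sixth spans 11.
They are enharmonically equivalent.

Yes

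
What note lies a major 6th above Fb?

A sixth above F lands on the letter D.
A major sixth spans 9 semitones, so Fb moves to pitch class 1. On the letter D that is Db.

Db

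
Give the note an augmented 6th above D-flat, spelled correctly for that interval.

D up a major sixth is B, so the target letter is B.
From Db, an augmented sixth is 10 semitones up: B.

B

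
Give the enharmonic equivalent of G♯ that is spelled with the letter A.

Ab

G# is pitch class 8. The letter A alone is pitch class 9.
To reach pitch class 8 from A requires an offset of -1 semitone, i.e. flat: Ab.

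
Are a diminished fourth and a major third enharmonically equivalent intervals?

A diminished fourth spans 4 semitones; a major third spans 4.
They are enharmonically equivalent.

Yes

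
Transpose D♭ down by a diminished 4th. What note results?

A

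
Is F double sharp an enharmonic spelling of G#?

Two spellings are enharmonically equivalent only if they share a pitch class.
Here F## → 7, G# → 8; 7 ≠ 8, so they are not.

No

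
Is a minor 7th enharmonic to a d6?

No

A minor seventh spans 10 semitones; a diminished sixth spans 7.
The spans differ, so they are not enharmonic equivalents.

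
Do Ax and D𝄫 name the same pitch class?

Two spellings are enharmonically equivalent only if they share a pitch class.
Here A## → 11, Dbb → 0; 0 ≠ 11, so they are not.

No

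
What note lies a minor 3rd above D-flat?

Fb

D up a major third is F#, so the target letter is F.
From Db, a minor third is 3 semitones up: Fb.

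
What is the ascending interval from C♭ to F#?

doubly augmented fourth

Counting letters C–D–E–F gives a fourth.
Cb→F# = 7 semitones, 2 wider than the perfect fourth (5), so doubly augmented.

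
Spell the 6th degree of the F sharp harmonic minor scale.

D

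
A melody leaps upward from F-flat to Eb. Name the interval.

major seventh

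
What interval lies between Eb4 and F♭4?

minor second

Counting letters E–F gives a second.
Eb→Fb = 1 semitone, 1 narrower than the major second (2), so minor.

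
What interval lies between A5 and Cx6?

augmented third

The letter names run A→C, a span of 2 letter steps, so the interval is some kind of third.
A to C## is 5 semitones. A major third is 4, so 5 makes it augmented.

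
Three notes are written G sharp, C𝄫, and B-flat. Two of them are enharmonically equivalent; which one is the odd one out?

G#

In 12-tone equal temperament, enharmonic equivalents share a pitch class. G# is pitch class 8; Cbb is pitch class 10; Bb is pitch class 10.
Cbb and Bb share pitch class 10, while G# is pitch class 8.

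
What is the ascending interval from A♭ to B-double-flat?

minor second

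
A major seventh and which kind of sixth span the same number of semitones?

doubly augmented

A major seventh spans 11 semitones.
A sixth spanning 11 semitones is doubly augmented (the major sixth is 9).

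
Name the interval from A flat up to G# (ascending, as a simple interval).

augmented seventh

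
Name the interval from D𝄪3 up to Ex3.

major second

Counting letters D–E gives a second.
D##→E## = 2 semitones, exactly the major second.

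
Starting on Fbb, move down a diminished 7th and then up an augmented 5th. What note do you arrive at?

D

A diminished seventh down from Fbb is Gb (letter G, 9 semitones down).
An augmented fifth up from Gb is D (letter D, 8 semitones up).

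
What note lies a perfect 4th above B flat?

Eb

B up a perfect fourth is E, so the target letter is E.
From Bb, a perfect fourth is 5 semitones up: Eb.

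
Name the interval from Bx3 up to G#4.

diminished sixth

Counting letters B–C–D–E–F–G gives a sixth.
B##→G# = 7 semitones, 2 narrower than the major sixth (9), so diminished.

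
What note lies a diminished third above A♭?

A third above A lands on the letter C.
A diminished third spans 2 semitones, so Ab moves to pitch class 10. On the letter C that is Cbb.

Cbb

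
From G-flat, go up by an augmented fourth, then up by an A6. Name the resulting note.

A#

An augmented fourth up from Gb is C (letter C, 6 semitones up).
An augmented sixth up from C is A# (letter A, 10 semitones up).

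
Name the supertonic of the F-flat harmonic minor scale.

Gb

The Fb harmonic minor scale runs Fb Gb Abb Bbb Cb Dbb Eb.
Degree 2 is Gb.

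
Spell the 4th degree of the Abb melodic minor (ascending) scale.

Degree 4 takes the letter 3 steps above A, which is D.
In melodic minor (ascending), degree 4 sits 5 semitones above the tonic. Abb + 5 semitones is pitch class 0, spelled on D as Dbb.

Dbb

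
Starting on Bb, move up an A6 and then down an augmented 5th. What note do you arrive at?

An augmented sixth up from Bb is G# (letter G, 10 semitones up).
An augmented fifth down from G# is C (letter C, 8 semitones down).

C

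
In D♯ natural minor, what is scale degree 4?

Degree 4 takes the letter 3 steps above D, which is G.
In natural minor, degree 4 sits 5 semitones above the tonic. D# + 5 semitones is pitch class 8, spelled on G as G#.

G#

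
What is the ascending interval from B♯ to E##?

augmented fourth

The letter names run B→E, a span of 3 letter steps, so the interval is some kind of fourth.
B# to E## is 6 semitones. A perfect fourth is 5, so 6 makes it augmented.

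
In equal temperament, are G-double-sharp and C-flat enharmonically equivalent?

No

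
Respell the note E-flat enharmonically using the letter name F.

Fbb

Eb is pitch class 3. The letter F alone is pitch class 5.
To reach pitch class 3 from F requires an offset of -2 semitones, i.e. double flat: Fbb.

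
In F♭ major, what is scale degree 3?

Degree 3 takes the letter 2 steps above F, which is A.
In major, degree 3 sits 4 semitones above the tonic. Fb + 4 semitones is pitch class 8, spelled on A as Ab.

Ab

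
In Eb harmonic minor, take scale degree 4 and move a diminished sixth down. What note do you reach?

Scale degree 4 of Eb harmonic minor is Ab.
A diminished sixth (7 semitones) below Ab lands on the letter C, giving C#.

C#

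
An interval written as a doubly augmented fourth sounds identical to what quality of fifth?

perfect

A doubly augmented fourth spans 7 semitones.
A fifth spanning 7 semitones is perfect (the perfect fifth is 7).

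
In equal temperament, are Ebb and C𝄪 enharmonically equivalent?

Yes

Ebb is pitch class 2; C## is pitch class 2.
All spellings map to pitch class 2, so they are enharmonically equivalent.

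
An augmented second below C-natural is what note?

A second below C lands on the letter B.
An augmented second spans 3 semitones, so C moves to pitch class 9. On the letter B that is Bbb.

Bbb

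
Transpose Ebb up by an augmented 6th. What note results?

A sixth above E lands on the letter C.
An augmented sixth spans 10 semitones, so Ebb moves to pitch class 0. On the letter C that is C.

C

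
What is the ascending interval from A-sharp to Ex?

augmented fifth

The letter names run A→E, a span of 4 letter steps, so the interval is some kind of fifth.
A# to E## is 8 semitones. A perfect fifth is 7, so 8 makes it augmented.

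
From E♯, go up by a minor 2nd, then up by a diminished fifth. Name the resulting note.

A minor second up from E# is F# (letter F, 1 semitone up).
A diminished fifth up from F# is C (letter C, 6 semitones up).

C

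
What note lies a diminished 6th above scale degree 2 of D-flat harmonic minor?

Scale degree 2 of Db harmonic minor is Eb.
A diminished sixth (7 semitones) above Eb lands on the letter C, giving Cbb.

Cbb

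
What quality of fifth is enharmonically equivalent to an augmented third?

doubly diminished

An augmented third spans 5 semitones.
A fifth spanning 5 semitones is doubly diminished (the perfect fifth is 7).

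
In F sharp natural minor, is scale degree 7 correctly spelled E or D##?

Each scale degree takes a distinct letter name. Degree 7 of a scale on F must use the letter E.
E and D## are enharmonically the same pitch, but only E uses the letter E, so it is the correct spelling here.

E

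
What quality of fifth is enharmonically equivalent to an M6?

A major sixth spans 9 semitones.
A fifth spanning 9 semitones is doubly augmented (the perfect fifth is 7).

doubly augmented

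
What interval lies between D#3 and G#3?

perfect fourth

The letter names run D→G, a span of 3 letter steps, so the interval is some kind of fourth.
D# to G# is 5 semitones. A perfect fourth is 5, so 5 makes it perfect.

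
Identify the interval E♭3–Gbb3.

The letter names run E→G, a span of 2 letter steps, so the interval is some kind of third.
Eb to Gbb is 2 semitones. A major third is 4, so 2 makes it diminished.

diminished third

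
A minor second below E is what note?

E down a major second is D, so the target letter is D.
From E, a minor second is 1 semitone down: D#.

D#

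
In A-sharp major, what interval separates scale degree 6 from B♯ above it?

perfect fourth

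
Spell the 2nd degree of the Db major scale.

Eb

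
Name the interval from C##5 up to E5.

Counting letters C–D–E gives a third.
C##→E = 2 semitones, 2 narrower than the major third (4), so diminished.

diminished third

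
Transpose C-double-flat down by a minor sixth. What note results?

Ebb

A sixth below C lands on the letter E.
A minor sixth spans 8 semitones, so Cbb moves to pitch class 2. On the letter E that is Ebb.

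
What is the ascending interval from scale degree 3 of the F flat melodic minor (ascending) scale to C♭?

Scale degree 3 of Fb melodic minor (ascending) is Abb.
Abb up to Cb: letters A→C make it a third; 4 semitones makes it major.

major third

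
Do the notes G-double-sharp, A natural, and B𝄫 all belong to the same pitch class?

Yes

G## = pitch class 9 and A = pitch class 9 and Bbb = pitch class 9 — the same pitch class, so they are enharmonic equivalents.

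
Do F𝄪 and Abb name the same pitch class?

Yes

F## = pitch class 7 and Abb = pitch class 7 — the same pitch class, so they are enharmonic equivalents.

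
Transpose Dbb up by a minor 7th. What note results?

A seventh above D lands on the letter C.
A minor seventh spans 10 semitones, so Dbb moves to pitch class 10. On the letter C that is Cbb.

Cbb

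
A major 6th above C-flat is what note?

Ab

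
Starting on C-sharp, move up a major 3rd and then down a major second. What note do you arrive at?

D#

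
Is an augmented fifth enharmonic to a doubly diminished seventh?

An augmented fifth spans 8 semitones; a doubly diminished seventh spans 8.
They are enharmonically equivalent.

Yes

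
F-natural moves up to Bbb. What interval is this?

The letter names run F→B, a span of 3 letter steps, so the interval is some kind of fourth.
F to Bbb is 4 semitones. A perfect fourth is 5, so 4 makes it diminished.

diminished fourth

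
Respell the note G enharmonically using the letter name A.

Abb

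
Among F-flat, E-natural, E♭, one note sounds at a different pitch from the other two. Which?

Eb

In 12-tone equal temperament, enharmonic equivalents share a pitch class. Fb is pitch class 4; E is pitch class 4; Eb is pitch class 3.
Fb and E share pitch class 4, while Eb is pitch class 3.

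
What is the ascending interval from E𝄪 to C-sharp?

The letter names run E→C, a span of 5 letter steps, so the interval is some kind of sixth.
E## to C# is 7 semitones. A major sixth is 9, so 7 makes it diminished.

diminished sixth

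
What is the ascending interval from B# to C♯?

The letter names run B→C, a span of 1 letter step, so the interval is some kind of second.
B# to C# is 1 semitone. A major second is 2, so 1 makes it minor.

minor second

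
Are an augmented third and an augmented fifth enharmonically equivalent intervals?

No

An augmented third spans 5 semitones; an augmented fifth spans 8.
The spans differ, so they are not enharmonic equivalents.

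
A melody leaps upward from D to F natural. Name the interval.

The letter names run D→F, a span of 2 letter steps, so the interval is some kind of third.
D to F is 3 semitones. A major third is 4, so 3 makes it minor.

minor third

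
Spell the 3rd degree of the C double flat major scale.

Degree 3 takes the letter 2 steps above C, which is E.
In major, degree 3 sits 4 semitones above the tonic. Cbb + 4 semitones is pitch class 2, spelled on E as Ebb.

Ebb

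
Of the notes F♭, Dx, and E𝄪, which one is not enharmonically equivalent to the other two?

E##

In 12-tone equal temperament, enharmonic equivalents share a pitch class. Fb is pitch class 4; D## is pitch class 4; E## is pitch class 6.
Fb and D## share pitch class 4, while E## is pitch class 6.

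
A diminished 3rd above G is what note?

A third above G lands on the letter B.
A diminished third spans 2 semitones, so G moves to pitch class 9. On the letter B that is Bbb.

Bbb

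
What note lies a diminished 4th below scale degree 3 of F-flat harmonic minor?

Eb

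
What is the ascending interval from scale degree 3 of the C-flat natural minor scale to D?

Scale degree 3 of Cb natural minor is Ebb.
Ebb up to D: letters E→D make it a seventh; 12 semitones makes it augmented.

augmented seventh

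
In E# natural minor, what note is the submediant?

C#

Degree 6 takes the letter 5 steps above E, which is C.
In natural minor, degree 6 sits 8 semitones above the tonic. E# + 8 semitones is pitch class 1, spelled on C as C#.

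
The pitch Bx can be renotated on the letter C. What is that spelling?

C#

Plain C sits 1 semitone below B##, so on the letter C the same pitch needs a sharp: C#.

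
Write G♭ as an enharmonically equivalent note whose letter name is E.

E##

Gb is pitch class 6. The letter E alone is pitch class 4.
To reach pitch class 6 from E requires an offset of +2 semitones, i.e. double sharp: E##.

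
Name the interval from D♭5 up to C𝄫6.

The letter names run D→C, a span of 6 letter steps, so the interval is some kind of seventh.
Db to Cbb is 9 semitones. A major seventh is 11, so 9 makes it diminished.

diminished seventh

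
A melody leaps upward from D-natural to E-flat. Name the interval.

The letter names run D→E, a span of 1 letter step, so the interval is some kind of second.
D to Eb is 1 semitone. A major second is 2, so 1 makes it minor.

minor second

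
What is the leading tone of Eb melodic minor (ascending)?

D

Degree 7 takes the letter 6 steps above E, which is D.
In melodic minor (ascending), degree 7 sits 11 semitones above the tonic. Eb + 11 semitones is pitch class 2, spelled on D as D.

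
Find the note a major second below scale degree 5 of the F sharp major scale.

B

Scale degree 5 of F# major is C#.
A major second (2 semitones) below C# lands on the letter B, giving B.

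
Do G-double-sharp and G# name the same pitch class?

No

G## is pitch class 9; G# is pitch class 8.
The pitch classes differ (9 vs. 8), so they are not enharmonic equivalents.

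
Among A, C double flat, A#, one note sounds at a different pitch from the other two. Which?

A

In 12-tone equal temperament, enharmonic equivalents share a pitch class. A is pitch class 9; Cbb is pitch class 10; A# is pitch class 10.
Cbb and A# share pitch class 10, while A is pitch class 9.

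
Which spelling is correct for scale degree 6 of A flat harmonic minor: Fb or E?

Fb

Each scale degree takes a distinct letter name. Degree 6 of a scale on A must use the letter F.
Fb and E are enharmonically the same pitch, but only Fb uses the letter F, so it is the correct spelling here.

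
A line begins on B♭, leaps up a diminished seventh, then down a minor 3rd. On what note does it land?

A diminished seventh up from Bb is Abb (letter A, 9 semitones up).
A minor third down from Abb is Fb (letter F, 3 semitones down).

Fb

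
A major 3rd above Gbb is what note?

Bbb

A third above G lands on the letter B.
A major third spans 4 semitones, so Gbb moves to pitch class 9. On the letter B that is Bbb.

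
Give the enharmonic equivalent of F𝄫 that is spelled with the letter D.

D#

Fbb is pitch class 3. The letter D alone is pitch class 2.
To reach pitch class 3 from D requires an offset of +1 semitone, i.e. sharp: D#.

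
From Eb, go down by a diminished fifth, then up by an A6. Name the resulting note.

F##

A diminished fifth down from Eb is A (letter A, 6 semitones down).
An augmented sixth up from A is F## (letter F, 10 semitones up).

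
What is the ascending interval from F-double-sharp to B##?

The letter names run F→B, a span of 3 letter steps, so the interval is some kind of fourth.
F## to B## is 6 semitones. A perfect fourth is 5, so 6 makes it augmented.

augmented fourth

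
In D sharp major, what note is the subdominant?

G#

Degree 4 takes the letter 3 steps above D, which is G.
In major, degree 4 sits 5 semitones above the tonic. D# + 5 semitones is pitch class 8, spelled on G as G#.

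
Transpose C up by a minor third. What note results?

Eb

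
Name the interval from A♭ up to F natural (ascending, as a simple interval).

major sixth

The letter names run A→F, a span of 5 letter steps, so the interval is some kind of sixth.
Ab to F is 9 semitones. A major sixth is 9, so 9 makes it major.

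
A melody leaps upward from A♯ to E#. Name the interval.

The letter names run A→E, a span of 4 letter steps, so the interval is some kind of fifth.
A# to E# is 7 semitones. A perfect fifth is 7, so 7 makes it perfect.

perfect fifth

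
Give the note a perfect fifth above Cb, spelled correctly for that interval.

Gb

A fifth above C lands on the letter G.
A perfect fifth spans 7 semitones, so Cb moves to pitch class 6. On the letter G that is Gb.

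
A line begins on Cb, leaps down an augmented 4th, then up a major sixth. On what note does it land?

An augmented fourth down from Cb is Gbb (letter G, 6 semitones down).
A major sixth up from Gbb is Ebb (letter E, 9 semitones up).

Ebb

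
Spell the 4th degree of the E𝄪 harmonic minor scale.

A##

Degree 4 takes the letter 3 steps above E, which is A.
In harmonic minor, degree 4 sits 5 semitones above the tonic. E## + 5 semitones is pitch class 11, spelled on A as A##.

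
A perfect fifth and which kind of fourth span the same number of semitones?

doubly augmented

A perfect fifth spans 7 semitones.
A fourth spanning 7 semitones is doubly augmented (the perfect fourth is 5).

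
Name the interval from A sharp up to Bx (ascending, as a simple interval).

The letter names run A→B, a span of 1 letter step, so the interval is some kind of second.
A# to B## is 3 semitones. A major second is 2, so 3 makes it augmented.

augmented second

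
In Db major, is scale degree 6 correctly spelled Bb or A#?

Bb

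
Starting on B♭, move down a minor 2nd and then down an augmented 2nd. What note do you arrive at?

Gb

A minor second down from Bb is A (letter A, 1 semitone down).
An augmented second down from A is Gb (letter G, 3 semitones down).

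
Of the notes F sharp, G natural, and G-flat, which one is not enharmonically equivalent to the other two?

In 12-tone equal temperament, enharmonic equivalents share a pitch class. F# is pitch class 6; G is pitch class 7; Gb is pitch class 6.
F# and Gb share pitch class 6, while G is pitch class 7.

G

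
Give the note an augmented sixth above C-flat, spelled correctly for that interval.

C up a major sixth is A, so the target letter is A.
From Cb, an augmented sixth is 10 semitones up: A.

A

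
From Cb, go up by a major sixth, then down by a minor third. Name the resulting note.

F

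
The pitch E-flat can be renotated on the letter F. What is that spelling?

Fbb

Eb is pitch class 3. The letter F alone is pitch class 5.
To reach pitch class 3 from F requires an offset of -2 semitones, i.e. double flat: Fbb.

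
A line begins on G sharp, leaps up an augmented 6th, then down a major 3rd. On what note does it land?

An augmented sixth up from G# is E## (letter E, 10 semitones up).
A major third down from E## is C## (letter C, 4 semitones down).

C##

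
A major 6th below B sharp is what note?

D#

B down a major sixth is D, so the target letter is D.
From B#, a major sixth is 9 semitones down: D#.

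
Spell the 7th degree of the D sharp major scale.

C##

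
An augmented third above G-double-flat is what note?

Bb

A third above G lands on the letter B.
An augmented third spans 5 semitones, so Gbb moves to pitch class 10. On the letter B that is Bb.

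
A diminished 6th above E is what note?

Cb

E up a major sixth is C#, so the target letter is C.
From E, a diminished sixth is 7 semitones up: Cb.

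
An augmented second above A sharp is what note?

A up a major second is B, so the target letter is B.
From A#, an augmented second is 3 semitones up: B##.

B##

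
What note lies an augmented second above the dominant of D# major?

B##

The dominant of D# major is A#.
An augmented second (3 semitones) above A# lands on the letter B, giving B##.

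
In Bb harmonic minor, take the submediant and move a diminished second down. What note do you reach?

The submediant of Bb harmonic minor is Gb.
A diminished second (0 semitones) below Gb lands on the letter F, giving F#.

F#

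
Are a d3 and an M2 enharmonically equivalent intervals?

A diminished third spans 2 semitones; a major second spans 2.
They are enharmonically equivalent.

Yes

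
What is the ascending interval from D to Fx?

The letter names run D→F, a span of 2 letter steps, so the interval is some kind of third.
D to F## is 5 semitones. A major third is 4, so 5 makes it augmented.

augmented third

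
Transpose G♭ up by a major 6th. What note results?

Eb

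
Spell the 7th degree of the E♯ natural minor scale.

Degree 7 takes the letter 6 steps above E, which is D.
In natural minor, degree 7 sits 10 semitones above the tonic. E# + 10 semitones is pitch class 3, spelled on D as D#.

D#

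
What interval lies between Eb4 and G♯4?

The letter names run E→G, a span of 2 letter steps, so the interval is some kind of third.
Eb to G# is 5 semitones. A major third is 4, so 5 makes it augmented.

augmented third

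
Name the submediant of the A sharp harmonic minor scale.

F#

The A# harmonic minor scale runs A# B# C# D# E# F# G##.
Degree 6 is F#.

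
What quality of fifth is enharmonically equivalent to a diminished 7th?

doubly augmented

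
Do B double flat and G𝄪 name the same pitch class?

Bbb = pitch class 9 and G## = pitch class 9 — the same pitch class, so they are enharmonic equivalents.

Yes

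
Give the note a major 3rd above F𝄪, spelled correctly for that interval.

A##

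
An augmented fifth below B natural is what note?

Eb

A fifth below B lands on the letter E.
An augmented fifth spans 8 semitones, so B moves to pitch class 3. On the letter E that is Eb.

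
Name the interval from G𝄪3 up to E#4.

minor sixth

The letter names run G→E, a span of 5 letter steps, so the interval is some kind of sixth.
G## to E# is 8 semitones. A major sixth is 9, so 8 makes it minor.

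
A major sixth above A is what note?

A sixth above A lands on the letter F.
A major sixth spans 9 semitones, so A moves to pitch class 6. On the letter F that is F#.

F#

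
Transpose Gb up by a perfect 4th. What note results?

G up a perfect fourth is C, so the target letter is C.
From Gb, a perfect fourth is 5 semitones up: Cb.

Cb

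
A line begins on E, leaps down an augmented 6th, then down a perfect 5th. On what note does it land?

Cb

An augmented sixth down from E is Gb (letter G, 10 semitones down).
A perfect fifth down from Gb is Cb (letter C, 7 semitones down).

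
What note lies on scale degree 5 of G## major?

Degree 5 takes the letter 4 steps above G, which is D.
In major, degree 5 sits 7 semitones above the tonic. G## + 7 semitones is pitch class 4, spelled on D as D##.

D##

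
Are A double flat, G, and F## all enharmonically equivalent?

Yes

Abb is pitch class 7; G is pitch class 7; F## is pitch class 7.
All spellings map to pitch class 7, so they are enharmonically equivalent.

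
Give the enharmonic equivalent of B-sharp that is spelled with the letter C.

C

B# is pitch class 0. The letter C alone is pitch class 0.
Pitch class 0 on C needs no accidental: C.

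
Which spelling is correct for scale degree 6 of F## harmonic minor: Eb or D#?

D#

Each scale degree takes a distinct letter name. Degree 6 of a scale on F must use the letter D.
D# and Eb are enharmonically the same pitch, but only D# uses the letter D, so it is the correct spelling here.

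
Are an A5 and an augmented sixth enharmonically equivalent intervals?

An augmented fifth spans 8 semitones; an augmented sixth spans 10.
The spans differ, so they are not enharmonic equivalents.

No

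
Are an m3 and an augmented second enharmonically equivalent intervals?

A minor third spans 3 semitones; an augmented second spans 3.
They are enharmonically equivalent.

Yes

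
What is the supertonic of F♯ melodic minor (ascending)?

The F# melodic minor (ascending) scale runs F# G# A B C# D# E#.
Degree 2 is G#.

G#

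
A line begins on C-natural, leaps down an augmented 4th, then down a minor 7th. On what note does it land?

Ab

An augmented fourth down from C is Gb (letter G, 6 semitones down).
A minor seventh down from Gb is Ab (letter A, 10 semitones down).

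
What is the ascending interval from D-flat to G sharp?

doubly augmented fourth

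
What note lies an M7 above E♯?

A seventh above E lands on the letter D.
A major seventh spans 11 semitones, so E# moves to pitch class 4. On the letter D that is D##.

D##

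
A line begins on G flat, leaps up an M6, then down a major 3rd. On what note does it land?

Cb

A major sixth up from Gb is Eb (letter E, 9 semitones up).
A major third down from Eb is Cb (letter C, 4 semitones down).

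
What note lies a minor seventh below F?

G

A seventh below F lands on the letter G.
A minor seventh spans 10 semitones, so F moves to pitch class 7. On the letter G that is G.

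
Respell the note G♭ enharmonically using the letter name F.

F#

Plain F sits 1 semitone below Gb, so on the letter F the same pitch needs a sharp: F#.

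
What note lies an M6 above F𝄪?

D##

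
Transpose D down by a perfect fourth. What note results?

A

D down a perfect fourth is A, so the target letter is A.
From D, a perfect fourth is 5 semitones down: A.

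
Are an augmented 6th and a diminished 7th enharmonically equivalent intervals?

No

An augmented sixth spans 10 semitones; a diminished seventh spans 9.
The spans differ, so they are not enharmonic equivalents.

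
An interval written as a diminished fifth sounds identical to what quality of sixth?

doubly diminished

A diminished fifth spans 6 semitones.
A sixth spanning 6 semitones is doubly diminished (the major sixth is 9).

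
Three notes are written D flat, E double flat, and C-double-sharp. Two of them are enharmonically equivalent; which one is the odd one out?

In 12-tone equal temperament, enharmonic equivalents share a pitch class. Db is pitch class 1; Ebb is pitch class 2; C## is pitch class 2.
Ebb and C## share pitch class 2, while Db is pitch class 1.

Db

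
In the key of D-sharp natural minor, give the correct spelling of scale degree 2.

Degree 2 takes the letter 1 step above D, which is E.
In natural minor, degree 2 sits 2 semitones above the tonic. D# + 2 semitones is pitch class 5, spelled on E as E#.

E#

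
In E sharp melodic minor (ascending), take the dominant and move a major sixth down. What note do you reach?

D#

The dominant of E# melodic minor (ascending) is B#.
A major sixth (9 semitones) below B# lands on the letter D, giving D#.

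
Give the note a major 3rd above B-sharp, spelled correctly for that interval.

D##

A third above B lands on the letter D.
A major third spans 4 semitones, so B# moves to pitch class 4. On the letter D that is D##.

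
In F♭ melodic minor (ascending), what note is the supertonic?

The Fb melodic minor (ascending) scale runs Fb Gb Abb Bbb Cb Db Eb.
Degree 2 is Gb.

Gb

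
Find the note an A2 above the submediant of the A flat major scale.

The submediant of Ab major is F.
An augmented second (3 semitones) above F lands on the letter G, giving G#.

G#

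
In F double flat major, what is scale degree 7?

Degree 7 takes the letter 6 steps above F, which is E.
In major, degree 7 sits 11 semitones above the tonic. Fbb + 11 semitones is pitch class 2, spelled on E as Ebb.

Ebb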